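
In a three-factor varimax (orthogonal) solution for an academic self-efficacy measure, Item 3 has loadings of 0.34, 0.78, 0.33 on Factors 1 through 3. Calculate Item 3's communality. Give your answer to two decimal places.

0.83

h² = 0.34² + 0.78² + 0.33² = 0.1156 + 0.6084 + 0.1089 = 0.8329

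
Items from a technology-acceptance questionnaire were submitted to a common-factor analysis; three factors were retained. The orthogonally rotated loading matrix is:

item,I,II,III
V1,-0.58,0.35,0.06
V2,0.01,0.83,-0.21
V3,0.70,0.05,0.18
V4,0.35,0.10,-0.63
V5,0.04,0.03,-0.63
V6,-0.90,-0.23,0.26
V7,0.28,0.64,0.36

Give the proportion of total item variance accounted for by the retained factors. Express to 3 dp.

Communalities: 0.4625, 0.7331, 0.5249, 0.5294, 0.3994, 0.9305, 0.6176; Σh² = 4.1974.
Total variance with 7 standardized items is 7, so the solution explains 4.1974/7 = 0.5996.

0.600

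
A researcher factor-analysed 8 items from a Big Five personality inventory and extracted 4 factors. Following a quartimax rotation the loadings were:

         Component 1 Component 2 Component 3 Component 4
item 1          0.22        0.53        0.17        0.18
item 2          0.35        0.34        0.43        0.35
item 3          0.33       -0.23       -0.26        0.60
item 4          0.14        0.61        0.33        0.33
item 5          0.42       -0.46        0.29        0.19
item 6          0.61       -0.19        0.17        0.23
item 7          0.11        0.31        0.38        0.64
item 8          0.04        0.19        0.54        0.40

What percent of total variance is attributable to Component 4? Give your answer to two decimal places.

16.03%

SS loadings for Component 4 = 0.18² + 0.35² + 0.60² + 0.33² + 0.19² + 0.23² + 0.64² + 0.40² = 1.2824
With 8 standardized items, total variance = 8. Proportion = 1.2824/8 = 0.1603 → 16.03%.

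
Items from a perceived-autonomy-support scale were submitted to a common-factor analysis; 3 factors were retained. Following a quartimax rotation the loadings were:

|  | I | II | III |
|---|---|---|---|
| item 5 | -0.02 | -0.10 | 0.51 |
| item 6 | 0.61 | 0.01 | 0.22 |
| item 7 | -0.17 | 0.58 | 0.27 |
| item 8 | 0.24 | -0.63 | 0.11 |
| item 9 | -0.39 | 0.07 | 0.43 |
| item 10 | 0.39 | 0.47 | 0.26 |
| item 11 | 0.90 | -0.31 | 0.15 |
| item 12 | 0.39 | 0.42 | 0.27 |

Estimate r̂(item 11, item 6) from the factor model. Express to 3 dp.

r̂ = Σ λ_i·λ_j across factors = (0.90)(0.61) + (-0.31)(0.01) + (0.15)(0.22)
  = +0.5490 -0.0031 +0.0330 = 0.5789

0.579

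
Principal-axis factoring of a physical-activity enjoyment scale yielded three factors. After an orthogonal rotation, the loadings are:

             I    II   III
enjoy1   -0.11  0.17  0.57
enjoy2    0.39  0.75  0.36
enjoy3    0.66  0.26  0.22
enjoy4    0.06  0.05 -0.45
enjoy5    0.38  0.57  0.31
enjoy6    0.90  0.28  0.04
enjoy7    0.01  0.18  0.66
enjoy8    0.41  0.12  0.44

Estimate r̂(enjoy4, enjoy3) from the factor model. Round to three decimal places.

r̂ = Σ λ_i·λ_j across factors = (0.06)(0.66) + (0.05)(0.26) + (-0.45)(0.22)
  = +0.0396 +0.0130 -0.0990 = -0.0464

-0.046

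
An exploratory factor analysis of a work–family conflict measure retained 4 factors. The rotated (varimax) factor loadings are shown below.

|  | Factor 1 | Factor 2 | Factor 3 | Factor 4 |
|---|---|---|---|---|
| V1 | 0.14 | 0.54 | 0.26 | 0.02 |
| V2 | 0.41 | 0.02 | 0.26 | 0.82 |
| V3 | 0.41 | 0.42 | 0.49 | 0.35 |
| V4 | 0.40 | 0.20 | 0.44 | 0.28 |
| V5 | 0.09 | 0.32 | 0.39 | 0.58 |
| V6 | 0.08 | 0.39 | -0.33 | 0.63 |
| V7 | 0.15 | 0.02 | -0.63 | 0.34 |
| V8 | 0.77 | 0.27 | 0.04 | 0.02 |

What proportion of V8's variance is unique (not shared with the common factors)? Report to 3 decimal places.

h² = 0.77² + 0.27² + 0.04² + 0.02² = 0.5929 + 0.0729 + 0.0016 + 0.0004 = 0.6678
Uniqueness u² = 1 − h² = 1 − 0.6678 = 0.3322

0.332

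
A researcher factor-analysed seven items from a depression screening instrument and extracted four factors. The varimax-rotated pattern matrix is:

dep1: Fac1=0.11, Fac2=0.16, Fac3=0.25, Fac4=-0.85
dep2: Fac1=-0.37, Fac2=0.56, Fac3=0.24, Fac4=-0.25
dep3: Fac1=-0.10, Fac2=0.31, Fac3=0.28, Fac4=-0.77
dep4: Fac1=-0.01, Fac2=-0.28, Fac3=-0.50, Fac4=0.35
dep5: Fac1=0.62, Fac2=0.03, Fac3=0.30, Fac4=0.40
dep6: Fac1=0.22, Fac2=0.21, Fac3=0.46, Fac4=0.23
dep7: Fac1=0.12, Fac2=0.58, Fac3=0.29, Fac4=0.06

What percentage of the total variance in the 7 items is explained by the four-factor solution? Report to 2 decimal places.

57.89%

SS loadings by factor: 0.6063, 0.8951, 0.8342, 1.7169; total = 4.0525.
Total variance with 7 standardized items is 7, so the solution explains 4.0525/7 = 0.5789 = 57.89%.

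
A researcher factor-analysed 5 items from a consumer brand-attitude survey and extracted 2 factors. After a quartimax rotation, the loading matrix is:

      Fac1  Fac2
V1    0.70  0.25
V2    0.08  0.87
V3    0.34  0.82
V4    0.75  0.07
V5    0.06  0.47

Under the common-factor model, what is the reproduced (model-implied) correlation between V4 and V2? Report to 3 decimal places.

0.121

r̂ = Σ λ_i·λ_j across factors = (0.75)(0.08) + (0.07)(0.87)
  = +0.0600 +0.0609 = 0.1209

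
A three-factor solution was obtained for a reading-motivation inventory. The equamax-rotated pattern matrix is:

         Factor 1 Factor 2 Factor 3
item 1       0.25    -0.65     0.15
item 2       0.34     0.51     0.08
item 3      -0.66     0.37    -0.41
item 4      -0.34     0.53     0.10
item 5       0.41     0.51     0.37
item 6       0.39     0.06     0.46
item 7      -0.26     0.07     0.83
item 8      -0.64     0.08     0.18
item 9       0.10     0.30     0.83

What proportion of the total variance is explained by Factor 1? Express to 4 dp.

SS loadings for Factor 1 = 0.25² + 0.34² + (-0.66)² + (-0.34)² + 0.41² + 0.39² + (-0.26)² + (-0.64)² + 0.10² = 1.5367
Proportion of variance = 1.5367 / 9 = 0.1707.

0.1707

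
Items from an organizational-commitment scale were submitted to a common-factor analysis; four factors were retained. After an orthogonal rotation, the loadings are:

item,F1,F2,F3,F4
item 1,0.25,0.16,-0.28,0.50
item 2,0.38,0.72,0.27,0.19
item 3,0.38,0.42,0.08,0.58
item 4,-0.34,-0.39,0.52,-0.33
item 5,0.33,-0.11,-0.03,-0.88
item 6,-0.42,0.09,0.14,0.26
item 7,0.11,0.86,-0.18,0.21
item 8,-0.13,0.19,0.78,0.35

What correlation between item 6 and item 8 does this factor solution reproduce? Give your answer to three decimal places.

r̂ = Σ λ_i·λ_j across factors = (-0.42)(-0.13) + (0.09)(0.19) + (0.14)(0.78) + (0.26)(0.35)
  = +0.0546 +0.0171 +0.1092 +0.0910 = 0.2719

0.272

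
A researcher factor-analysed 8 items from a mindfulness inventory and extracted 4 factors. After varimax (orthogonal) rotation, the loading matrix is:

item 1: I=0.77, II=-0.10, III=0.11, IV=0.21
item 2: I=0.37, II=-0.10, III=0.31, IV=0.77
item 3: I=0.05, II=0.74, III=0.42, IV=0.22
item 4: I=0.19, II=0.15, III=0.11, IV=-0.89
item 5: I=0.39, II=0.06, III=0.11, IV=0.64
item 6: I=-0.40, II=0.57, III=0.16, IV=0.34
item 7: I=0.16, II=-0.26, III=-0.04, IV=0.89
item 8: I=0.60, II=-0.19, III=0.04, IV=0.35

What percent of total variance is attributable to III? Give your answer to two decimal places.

4.22%

SS loadings for III = 0.11² + 0.31² + 0.42² + 0.11² + 0.11² + 0.16² + (-0.04)² + 0.04² = 0.3376
With 8 standardized items, total variance = 8. Proportion = 0.3376/8 = 0.0422 → 4.22%.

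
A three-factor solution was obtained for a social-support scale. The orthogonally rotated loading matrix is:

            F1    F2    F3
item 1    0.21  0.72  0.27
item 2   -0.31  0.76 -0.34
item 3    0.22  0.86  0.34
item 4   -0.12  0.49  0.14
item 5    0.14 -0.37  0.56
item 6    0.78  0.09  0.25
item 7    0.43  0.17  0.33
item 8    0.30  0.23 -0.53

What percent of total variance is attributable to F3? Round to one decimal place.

13.6%

SS loadings for F3 = 0.27² + (-0.34)² + 0.34² + 0.14² + 0.56² + 0.25² + 0.33² + (-0.53)² = 1.0896
With 8 standardized items, total variance = 8. Proportion = 1.0896/8 = 0.1362 → 13.62%.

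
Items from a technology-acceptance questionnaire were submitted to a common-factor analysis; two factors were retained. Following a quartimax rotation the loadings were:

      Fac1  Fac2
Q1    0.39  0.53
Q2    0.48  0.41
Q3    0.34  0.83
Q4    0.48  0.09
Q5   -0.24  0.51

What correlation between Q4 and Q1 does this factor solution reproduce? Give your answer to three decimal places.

0.235

r̂ = Σ λ_i·λ_j across factors = (0.48)(0.39) + (0.09)(0.53)
  = +0.1872 +0.0477 = 0.2349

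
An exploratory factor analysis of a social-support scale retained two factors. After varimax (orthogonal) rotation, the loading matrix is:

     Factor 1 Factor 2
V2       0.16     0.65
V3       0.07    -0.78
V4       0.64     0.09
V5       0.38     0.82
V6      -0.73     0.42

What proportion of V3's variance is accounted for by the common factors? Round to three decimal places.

h² = 0.07² + (-0.78)² = 0.0049 + 0.6084 = 0.6133

0.613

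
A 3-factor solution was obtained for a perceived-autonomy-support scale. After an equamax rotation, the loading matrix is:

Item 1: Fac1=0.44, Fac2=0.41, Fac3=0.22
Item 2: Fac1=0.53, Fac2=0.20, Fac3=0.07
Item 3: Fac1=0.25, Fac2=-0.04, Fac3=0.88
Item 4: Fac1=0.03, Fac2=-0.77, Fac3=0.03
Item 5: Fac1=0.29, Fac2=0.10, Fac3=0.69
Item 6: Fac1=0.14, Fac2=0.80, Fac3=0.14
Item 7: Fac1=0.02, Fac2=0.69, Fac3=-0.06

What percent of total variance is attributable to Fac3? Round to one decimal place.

19.0%

SS loadings for Fac3 = 0.22² + 0.07² + 0.88² + 0.03² + 0.69² + 0.14² + (-0.06)² = 1.3279
With 7 standardized items, total variance = 7. Proportion = 1.3279/7 = 0.1897 → 18.97%.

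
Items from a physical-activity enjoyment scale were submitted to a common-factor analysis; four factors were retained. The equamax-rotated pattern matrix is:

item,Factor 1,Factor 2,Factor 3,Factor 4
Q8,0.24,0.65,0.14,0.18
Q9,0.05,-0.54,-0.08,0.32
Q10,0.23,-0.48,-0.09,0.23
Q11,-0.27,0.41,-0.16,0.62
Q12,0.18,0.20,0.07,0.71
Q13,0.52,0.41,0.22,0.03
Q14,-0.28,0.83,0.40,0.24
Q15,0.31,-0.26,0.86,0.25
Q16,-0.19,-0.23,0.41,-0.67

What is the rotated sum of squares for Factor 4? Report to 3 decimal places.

1.646

SS loadings for Factor 4 = 0.18² + 0.32² + 0.23² + 0.62² + 0.71² + 0.03² + 0.24² + 0.25² + (-0.67)² = 0.0324 + 0.1024 + 0.0529 + 0.3844 + 0.5041 + 0.0009 + 0.0576 + 0.0625 + 0.4489 = 1.6461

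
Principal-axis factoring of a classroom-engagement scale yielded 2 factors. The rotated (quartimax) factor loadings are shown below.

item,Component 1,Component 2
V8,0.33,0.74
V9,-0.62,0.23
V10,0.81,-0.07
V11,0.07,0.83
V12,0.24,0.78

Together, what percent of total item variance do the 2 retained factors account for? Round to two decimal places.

62.29%

SS loadings by factor: 1.2119, 1.9027; total = 3.1146.
Total variance with 5 standardized items is 5, so the solution explains 3.1146/5 = 0.6229 = 62.29%.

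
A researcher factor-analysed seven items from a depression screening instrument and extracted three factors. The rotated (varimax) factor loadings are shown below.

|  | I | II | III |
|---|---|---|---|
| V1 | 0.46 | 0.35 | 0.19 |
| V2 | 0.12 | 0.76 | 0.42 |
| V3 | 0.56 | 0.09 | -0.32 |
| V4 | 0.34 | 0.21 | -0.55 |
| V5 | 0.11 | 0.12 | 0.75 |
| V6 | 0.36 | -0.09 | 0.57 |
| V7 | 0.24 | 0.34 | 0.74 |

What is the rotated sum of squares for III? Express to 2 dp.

2.05

SS loadings for III = 0.19² + 0.42² + (-0.32)² + (-0.55)² + 0.75² + 0.57² + 0.74² = 0.0361 + 0.1764 + 0.1024 + 0.3025 + 0.5625 + 0.3249 + 0.5476 = 2.0524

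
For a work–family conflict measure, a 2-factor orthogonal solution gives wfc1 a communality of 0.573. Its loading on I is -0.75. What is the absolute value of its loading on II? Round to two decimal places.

Under orthogonal rotation h² = Σλ², so λ_II² = h² − (0.5625) = 0.573 − 0.5625 = 0.0105.
|λ| = √0.0105 = 0.1025.

0.10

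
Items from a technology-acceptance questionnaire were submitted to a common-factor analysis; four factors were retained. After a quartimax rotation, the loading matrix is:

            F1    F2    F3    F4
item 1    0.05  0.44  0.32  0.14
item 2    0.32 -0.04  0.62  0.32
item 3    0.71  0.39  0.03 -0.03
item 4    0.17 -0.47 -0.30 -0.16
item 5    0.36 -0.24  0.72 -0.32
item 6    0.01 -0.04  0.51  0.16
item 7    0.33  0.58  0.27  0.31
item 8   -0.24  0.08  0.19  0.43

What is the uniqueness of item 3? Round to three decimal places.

h² = 0.71² + 0.39² + 0.03² + (-0.03)² = 0.5041 + 0.1521 + 0.0009 + 0.0009 = 0.6580
Uniqueness u² = 1 − h² = 1 − 0.6580 = 0.3420

0.342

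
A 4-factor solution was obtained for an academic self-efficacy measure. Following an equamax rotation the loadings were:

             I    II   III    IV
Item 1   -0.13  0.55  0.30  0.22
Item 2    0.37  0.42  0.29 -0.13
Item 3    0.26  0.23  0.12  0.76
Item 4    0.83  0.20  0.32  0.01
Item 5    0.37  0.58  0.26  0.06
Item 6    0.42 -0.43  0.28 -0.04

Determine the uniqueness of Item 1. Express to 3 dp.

0.542

h² = (-0.13)² + 0.55² + 0.30² + 0.22² = 0.0169 + 0.3025 + 0.0900 + 0.0484 = 0.4578
Uniqueness u² = 1 − h² = 1 − 0.4578 = 0.5422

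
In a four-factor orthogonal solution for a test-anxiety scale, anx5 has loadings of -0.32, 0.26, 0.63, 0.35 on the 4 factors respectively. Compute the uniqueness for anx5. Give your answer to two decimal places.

h² = (-0.32)² + 0.26² + 0.63² + 0.35² = 0.1024 + 0.0676 + 0.3969 + 0.1225 = 0.6894
Uniqueness u² = 1 − h² = 1 − 0.6894 = 0.3106

0.31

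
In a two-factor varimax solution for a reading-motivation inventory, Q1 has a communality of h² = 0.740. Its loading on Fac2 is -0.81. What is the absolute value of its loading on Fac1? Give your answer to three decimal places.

0.290

Under orthogonal rotation h² = Σλ², so λ_Fac1² = h² − (0.6561) = 0.740 − 0.6561 = 0.0839.
|λ| = √0.0839 = 0.2897.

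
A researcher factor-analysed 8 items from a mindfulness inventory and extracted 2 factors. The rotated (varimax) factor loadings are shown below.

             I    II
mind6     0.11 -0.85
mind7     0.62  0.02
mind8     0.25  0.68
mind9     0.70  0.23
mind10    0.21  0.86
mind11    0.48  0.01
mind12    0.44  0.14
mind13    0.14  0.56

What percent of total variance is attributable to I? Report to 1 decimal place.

SS loadings for I = 0.11² + 0.62² + 0.25² + 0.70² + 0.21² + 0.48² + 0.44² + 0.14² = 1.4367
With 8 standardized items, total variance = 8. Proportion = 1.4367/8 = 0.1796 → 17.96%.

18.0%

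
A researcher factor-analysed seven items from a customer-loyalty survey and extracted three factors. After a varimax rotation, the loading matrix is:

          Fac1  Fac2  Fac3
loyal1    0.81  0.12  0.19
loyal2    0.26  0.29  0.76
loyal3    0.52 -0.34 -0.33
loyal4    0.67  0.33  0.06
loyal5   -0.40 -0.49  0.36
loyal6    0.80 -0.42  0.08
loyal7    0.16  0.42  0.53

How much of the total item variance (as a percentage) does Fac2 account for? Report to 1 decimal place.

SS loadings for Fac2 = 0.12² + 0.29² + (-0.34)² + 0.33² + (-0.49)² + (-0.42)² + 0.42² = 0.9159
With 7 standardized items, total variance = 7. Proportion = 0.9159/7 = 0.1308 → 13.08%.

13.1%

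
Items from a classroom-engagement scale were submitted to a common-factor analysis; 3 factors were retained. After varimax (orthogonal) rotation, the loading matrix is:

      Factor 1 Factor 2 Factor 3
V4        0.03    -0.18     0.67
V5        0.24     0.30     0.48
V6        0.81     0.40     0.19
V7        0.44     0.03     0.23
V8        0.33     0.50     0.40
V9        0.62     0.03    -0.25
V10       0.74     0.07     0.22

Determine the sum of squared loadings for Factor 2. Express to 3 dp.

SS loadings for Factor 2 = (-0.18)² + 0.30² + 0.40² + 0.03² + 0.50² + 0.03² + 0.07² = 0.0324 + 0.0900 + 0.1600 + 0.0009 + 0.2500 + 0.0009 + 0.0049 = 0.5391

0.539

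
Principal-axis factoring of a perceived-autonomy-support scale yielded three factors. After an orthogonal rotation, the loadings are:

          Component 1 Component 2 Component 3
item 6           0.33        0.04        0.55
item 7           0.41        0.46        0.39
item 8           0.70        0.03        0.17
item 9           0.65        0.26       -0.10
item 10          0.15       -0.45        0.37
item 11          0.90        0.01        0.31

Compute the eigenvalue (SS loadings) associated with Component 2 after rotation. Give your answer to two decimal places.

SS loadings for Component 2 = 0.04² + 0.46² + 0.03² + 0.26² + (-0.45)² + 0.01² = 0.0016 + 0.2116 + 0.0009 + 0.0676 + 0.2025 + 0.0001 = 0.4843

0.48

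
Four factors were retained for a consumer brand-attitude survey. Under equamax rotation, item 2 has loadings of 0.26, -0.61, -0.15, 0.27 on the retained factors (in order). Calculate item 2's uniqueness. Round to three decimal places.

0.465

h² = 0.26² + (-0.61)² + (-0.15)² + 0.27² = 0.0676 + 0.3721 + 0.0225 + 0.0729 = 0.5351
Uniqueness u² = 1 − h² = 1 − 0.5351 = 0.4649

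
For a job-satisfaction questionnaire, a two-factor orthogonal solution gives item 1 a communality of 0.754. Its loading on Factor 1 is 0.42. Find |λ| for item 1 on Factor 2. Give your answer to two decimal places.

0.76

Under orthogonal rotation h² = Σλ², so λ_Factor 2² = h² − (0.1764) = 0.754 − 0.1764 = 0.5776.
|λ| = √0.5776 = 0.7600.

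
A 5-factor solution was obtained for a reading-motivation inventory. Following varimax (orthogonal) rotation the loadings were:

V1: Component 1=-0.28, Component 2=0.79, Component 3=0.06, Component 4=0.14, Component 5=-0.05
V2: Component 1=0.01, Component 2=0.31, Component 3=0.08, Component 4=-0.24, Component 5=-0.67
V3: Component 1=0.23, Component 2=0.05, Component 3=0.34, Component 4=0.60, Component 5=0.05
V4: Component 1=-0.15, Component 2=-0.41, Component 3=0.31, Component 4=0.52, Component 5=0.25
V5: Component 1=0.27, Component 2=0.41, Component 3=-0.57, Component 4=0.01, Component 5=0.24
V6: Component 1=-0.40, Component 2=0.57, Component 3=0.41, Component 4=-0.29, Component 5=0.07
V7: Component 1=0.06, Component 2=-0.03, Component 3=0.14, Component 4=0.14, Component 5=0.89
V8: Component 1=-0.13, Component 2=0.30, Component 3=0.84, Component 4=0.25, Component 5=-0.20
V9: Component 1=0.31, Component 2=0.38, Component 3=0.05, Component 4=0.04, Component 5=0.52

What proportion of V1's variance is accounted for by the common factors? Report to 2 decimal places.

0.73

h² = (-0.28)² + 0.79² + 0.06² + 0.14² + (-0.05)² = 0.0784 + 0.6241 + 0.0036 + 0.0196 + 0.0025 = 0.7282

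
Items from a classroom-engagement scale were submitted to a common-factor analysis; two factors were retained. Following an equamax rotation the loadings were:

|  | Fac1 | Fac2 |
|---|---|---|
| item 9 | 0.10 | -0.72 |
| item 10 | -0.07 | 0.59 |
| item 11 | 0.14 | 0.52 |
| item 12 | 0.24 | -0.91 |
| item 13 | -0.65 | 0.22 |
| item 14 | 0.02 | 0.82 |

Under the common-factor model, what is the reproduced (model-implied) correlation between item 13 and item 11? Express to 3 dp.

r̂ = Σ λ_i·λ_j across factors = (-0.65)(0.14) + (0.22)(0.52)
  = -0.0910 +0.1144 = 0.0234

0.023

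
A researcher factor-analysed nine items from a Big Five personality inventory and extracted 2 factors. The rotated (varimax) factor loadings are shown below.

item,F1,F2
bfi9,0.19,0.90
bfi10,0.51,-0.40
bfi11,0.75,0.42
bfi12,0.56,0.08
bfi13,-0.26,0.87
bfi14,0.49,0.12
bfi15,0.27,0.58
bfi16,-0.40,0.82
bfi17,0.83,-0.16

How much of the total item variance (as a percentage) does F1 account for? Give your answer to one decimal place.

SS loadings for F1 = 0.19² + 0.51² + 0.75² + 0.56² + (-0.26)² + 0.49² + 0.27² + (-0.40)² + 0.83² = 2.4018
With 9 standardized items, total variance = 9. Proportion = 2.4018/9 = 0.2669 → 26.69%.

26.7%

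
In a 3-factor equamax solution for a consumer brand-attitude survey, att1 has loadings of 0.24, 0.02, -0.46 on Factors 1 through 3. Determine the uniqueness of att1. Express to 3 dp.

h² = 0.24² + 0.02² + (-0.46)² = 0.0576 + 0.0004 + 0.2116 = 0.2696
Uniqueness u² = 1 − h² = 1 − 0.2696 = 0.7304

0.730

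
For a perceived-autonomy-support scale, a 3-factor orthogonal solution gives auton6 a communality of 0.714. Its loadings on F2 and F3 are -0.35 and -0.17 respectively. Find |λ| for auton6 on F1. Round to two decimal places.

Under orthogonal rotation h² = Σλ², so λ_F1² = h² − (0.1514) = 0.714 − 0.1514 = 0.5626.
|λ| = √0.5626 = 0.7501.

0.75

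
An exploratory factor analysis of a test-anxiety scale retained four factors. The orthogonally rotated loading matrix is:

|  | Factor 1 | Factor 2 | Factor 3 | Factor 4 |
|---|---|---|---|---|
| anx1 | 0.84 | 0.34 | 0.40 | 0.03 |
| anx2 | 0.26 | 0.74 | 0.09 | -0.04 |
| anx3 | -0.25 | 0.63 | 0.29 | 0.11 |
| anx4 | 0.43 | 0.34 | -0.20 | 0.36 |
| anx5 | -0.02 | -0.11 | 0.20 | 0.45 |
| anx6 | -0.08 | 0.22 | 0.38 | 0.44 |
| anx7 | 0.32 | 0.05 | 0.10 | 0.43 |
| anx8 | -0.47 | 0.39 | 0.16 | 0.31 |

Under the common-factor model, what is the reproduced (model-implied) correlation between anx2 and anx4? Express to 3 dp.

r̂ = Σ λ_i·λ_j across factors = (0.26)(0.43) + (0.74)(0.34) + (0.09)(-0.20) + (-0.04)(0.36)
  = +0.1118 +0.2516 -0.0180 -0.0144 = 0.3310

0.331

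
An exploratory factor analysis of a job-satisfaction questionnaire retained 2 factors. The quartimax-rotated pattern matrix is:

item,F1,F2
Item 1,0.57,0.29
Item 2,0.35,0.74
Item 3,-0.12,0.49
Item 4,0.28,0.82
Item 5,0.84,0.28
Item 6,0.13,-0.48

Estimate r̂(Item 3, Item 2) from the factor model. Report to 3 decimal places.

0.321

r̂ = Σ λ_i·λ_j across factors = (-0.12)(0.35) + (0.49)(0.74)
  = -0.0420 +0.3626 = 0.3206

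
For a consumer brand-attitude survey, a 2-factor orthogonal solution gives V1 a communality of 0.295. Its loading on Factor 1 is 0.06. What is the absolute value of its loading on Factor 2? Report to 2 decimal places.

0.54

Under orthogonal rotation h² = Σλ², so λ_Factor 2² = h² − (0.0036) = 0.295 − 0.0036 = 0.2914.
|λ| = √0.2914 = 0.5398.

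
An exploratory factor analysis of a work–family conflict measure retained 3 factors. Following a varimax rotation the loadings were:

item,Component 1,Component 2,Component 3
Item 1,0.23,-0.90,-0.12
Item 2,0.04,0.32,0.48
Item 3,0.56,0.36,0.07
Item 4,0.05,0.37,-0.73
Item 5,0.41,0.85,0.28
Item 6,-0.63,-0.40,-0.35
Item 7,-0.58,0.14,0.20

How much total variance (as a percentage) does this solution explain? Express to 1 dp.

SS loadings by factor: 1.2720, 2.0810, 1.0235; total = 4.3765.
Total variance with 7 standardized items is 7, so the solution explains 4.3765/7 = 0.6252 = 62.52%.

62.5%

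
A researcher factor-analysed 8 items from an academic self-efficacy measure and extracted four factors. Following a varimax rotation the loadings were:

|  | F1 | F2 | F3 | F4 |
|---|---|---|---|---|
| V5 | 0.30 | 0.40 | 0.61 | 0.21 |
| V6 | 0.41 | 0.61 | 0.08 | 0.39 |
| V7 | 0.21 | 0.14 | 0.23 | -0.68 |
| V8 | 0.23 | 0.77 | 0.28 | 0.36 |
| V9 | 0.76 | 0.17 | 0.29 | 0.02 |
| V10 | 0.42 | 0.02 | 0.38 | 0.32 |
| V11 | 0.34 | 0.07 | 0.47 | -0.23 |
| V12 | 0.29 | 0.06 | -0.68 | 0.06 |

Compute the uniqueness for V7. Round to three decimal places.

0.421

h² = 0.21² + 0.14² + 0.23² + (-0.68)² = 0.0441 + 0.0196 + 0.0529 + 0.4624 = 0.5790
Uniqueness u² = 1 − h² = 1 − 0.5790 = 0.4210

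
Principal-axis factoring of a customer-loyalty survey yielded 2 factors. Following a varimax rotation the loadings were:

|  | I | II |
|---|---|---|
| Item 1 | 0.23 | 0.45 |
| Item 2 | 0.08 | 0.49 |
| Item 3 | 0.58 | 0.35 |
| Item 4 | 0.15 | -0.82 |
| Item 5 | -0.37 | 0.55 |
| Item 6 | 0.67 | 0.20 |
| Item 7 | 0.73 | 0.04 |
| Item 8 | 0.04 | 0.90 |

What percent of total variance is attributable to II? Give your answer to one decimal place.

SS loadings for II = 0.45² + 0.49² + 0.35² + (-0.82)² + 0.55² + 0.20² + 0.04² + 0.90² = 2.3916
With 8 standardized items, total variance = 8. Proportion = 2.3916/8 = 0.2989 → 29.89%.

29.9%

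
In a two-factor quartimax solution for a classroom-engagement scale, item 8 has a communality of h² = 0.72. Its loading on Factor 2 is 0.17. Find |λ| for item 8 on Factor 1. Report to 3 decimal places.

0.831

Under orthogonal rotation h² = Σλ², so λ_Factor 1² = h² − (0.0289) = 0.72 − 0.0289 = 0.6911.
|λ| = √0.6911 = 0.8313.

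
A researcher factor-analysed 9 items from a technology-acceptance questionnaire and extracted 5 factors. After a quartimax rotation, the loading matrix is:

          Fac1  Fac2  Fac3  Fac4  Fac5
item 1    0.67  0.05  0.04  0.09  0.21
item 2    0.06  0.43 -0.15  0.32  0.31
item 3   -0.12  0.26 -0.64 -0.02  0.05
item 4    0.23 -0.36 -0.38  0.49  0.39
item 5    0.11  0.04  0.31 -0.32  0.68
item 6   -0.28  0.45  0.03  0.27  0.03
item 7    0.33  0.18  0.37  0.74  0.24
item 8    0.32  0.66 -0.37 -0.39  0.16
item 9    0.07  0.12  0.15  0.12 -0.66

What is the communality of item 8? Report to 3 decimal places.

0.853

h² = 0.32² + 0.66² + (-0.37)² + (-0.39)² + 0.16² = 0.1024 + 0.4356 + 0.1369 + 0.1521 + 0.0256 = 0.8526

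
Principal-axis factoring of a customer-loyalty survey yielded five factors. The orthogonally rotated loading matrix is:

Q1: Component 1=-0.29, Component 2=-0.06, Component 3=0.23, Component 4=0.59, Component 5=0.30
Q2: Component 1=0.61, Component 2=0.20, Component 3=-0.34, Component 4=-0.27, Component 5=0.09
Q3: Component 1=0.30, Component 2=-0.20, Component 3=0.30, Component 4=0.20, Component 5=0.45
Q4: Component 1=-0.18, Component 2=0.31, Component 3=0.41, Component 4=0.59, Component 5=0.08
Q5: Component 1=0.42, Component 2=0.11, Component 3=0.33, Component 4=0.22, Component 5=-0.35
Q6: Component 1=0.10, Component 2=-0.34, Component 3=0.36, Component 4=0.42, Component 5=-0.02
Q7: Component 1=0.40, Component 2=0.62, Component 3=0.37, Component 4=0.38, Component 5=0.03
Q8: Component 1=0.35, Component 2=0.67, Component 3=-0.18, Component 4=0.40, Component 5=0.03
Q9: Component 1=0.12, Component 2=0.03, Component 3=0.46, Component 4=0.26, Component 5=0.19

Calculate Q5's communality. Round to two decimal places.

0.47

h² = 0.42² + 0.11² + 0.33² + 0.22² + (-0.35)² = 0.1764 + 0.0121 + 0.1089 + 0.0484 + 0.1225 = 0.4683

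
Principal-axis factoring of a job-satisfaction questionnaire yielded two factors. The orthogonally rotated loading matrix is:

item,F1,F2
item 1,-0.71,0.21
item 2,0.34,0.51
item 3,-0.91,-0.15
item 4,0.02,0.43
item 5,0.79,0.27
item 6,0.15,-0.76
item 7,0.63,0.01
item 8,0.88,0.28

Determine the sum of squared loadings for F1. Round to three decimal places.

SS loadings for F1 = (-0.71)² + 0.34² + (-0.91)² + 0.02² + 0.79² + 0.15² + 0.63² + 0.88² = 0.5041 + 0.1156 + 0.8281 + 0.0004 + 0.6241 + 0.0225 + 0.3969 + 0.7744 = 3.2661

3.266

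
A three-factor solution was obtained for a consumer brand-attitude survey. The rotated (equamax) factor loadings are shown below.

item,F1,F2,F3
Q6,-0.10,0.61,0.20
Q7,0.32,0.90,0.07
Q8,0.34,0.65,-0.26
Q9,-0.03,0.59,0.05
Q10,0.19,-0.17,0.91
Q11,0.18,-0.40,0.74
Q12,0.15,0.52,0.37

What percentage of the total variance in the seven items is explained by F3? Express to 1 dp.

SS loadings for F3 = 0.20² + 0.07² + (-0.26)² + 0.05² + 0.91² + 0.74² + 0.37² = 1.6276
With 7 standardized items, total variance = 7. Proportion = 1.6276/7 = 0.2325 → 23.25%.

23.3%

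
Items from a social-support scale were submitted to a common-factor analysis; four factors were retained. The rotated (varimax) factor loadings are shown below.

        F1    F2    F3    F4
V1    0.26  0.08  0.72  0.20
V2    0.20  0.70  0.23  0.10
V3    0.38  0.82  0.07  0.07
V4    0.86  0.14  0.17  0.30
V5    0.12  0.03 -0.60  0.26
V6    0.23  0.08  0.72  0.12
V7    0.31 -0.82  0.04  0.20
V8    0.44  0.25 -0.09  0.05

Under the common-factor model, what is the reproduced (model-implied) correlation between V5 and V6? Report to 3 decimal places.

-0.371

r̂ = Σ λ_i·λ_j across factors = (0.12)(0.23) + (0.03)(0.08) + (-0.60)(0.72) + (0.26)(0.12)
  = +0.0276 +0.0024 -0.4320 +0.0312 = -0.3708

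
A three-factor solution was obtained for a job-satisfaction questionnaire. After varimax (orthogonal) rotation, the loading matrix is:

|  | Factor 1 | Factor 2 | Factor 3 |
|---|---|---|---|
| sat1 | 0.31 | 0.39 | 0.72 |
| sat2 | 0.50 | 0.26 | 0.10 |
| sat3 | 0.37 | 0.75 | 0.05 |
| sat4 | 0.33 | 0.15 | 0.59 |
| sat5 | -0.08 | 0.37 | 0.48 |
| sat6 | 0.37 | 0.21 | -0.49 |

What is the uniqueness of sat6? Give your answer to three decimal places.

h² = 0.37² + 0.21² + (-0.49)² = 0.1369 + 0.0441 + 0.2401 = 0.4211
Uniqueness u² = 1 − h² = 1 − 0.4211 = 0.5789

0.579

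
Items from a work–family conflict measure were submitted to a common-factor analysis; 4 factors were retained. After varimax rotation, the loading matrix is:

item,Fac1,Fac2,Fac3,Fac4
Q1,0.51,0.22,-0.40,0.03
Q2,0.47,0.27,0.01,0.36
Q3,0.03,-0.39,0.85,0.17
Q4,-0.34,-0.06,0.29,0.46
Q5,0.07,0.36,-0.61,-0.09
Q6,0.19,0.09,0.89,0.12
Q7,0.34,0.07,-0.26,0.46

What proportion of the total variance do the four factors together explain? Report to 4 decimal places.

SS loadings by factor: 0.7541, 0.4196, 2.1985, 0.6051; total = 3.9773.
Total variance with 7 standardized items is 7, so the solution explains 3.9773/7 = 0.5682.

0.5682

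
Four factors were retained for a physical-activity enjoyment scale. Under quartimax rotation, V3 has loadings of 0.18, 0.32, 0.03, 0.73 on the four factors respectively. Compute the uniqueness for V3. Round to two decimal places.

0.33

h² = 0.18² + 0.32² + 0.03² + 0.73² = 0.0324 + 0.1024 + 0.0009 + 0.5329 = 0.6686
Uniqueness u² = 1 − h² = 1 − 0.6686 = 0.3314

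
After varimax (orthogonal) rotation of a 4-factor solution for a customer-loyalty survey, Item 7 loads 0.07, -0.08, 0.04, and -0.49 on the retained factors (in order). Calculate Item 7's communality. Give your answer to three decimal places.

0.253

h² = 0.07² + (-0.08)² + 0.04² + (-0.49)² = 0.0049 + 0.0064 + 0.0016 + 0.2401 = 0.2530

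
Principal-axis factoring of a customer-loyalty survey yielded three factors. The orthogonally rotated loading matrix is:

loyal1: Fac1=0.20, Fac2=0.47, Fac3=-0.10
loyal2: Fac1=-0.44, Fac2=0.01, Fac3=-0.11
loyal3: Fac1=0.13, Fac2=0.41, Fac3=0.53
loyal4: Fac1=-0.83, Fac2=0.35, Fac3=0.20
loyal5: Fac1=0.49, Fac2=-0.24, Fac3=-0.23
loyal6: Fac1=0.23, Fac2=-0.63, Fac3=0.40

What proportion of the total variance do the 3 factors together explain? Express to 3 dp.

Communalities: 0.2709, 0.2058, 0.4659, 0.8514, 0.3506, 0.6098; Σh² = 2.7544.
Total variance with 6 standardized items is 6, so the solution explains 2.7544/6 = 0.4591.

0.459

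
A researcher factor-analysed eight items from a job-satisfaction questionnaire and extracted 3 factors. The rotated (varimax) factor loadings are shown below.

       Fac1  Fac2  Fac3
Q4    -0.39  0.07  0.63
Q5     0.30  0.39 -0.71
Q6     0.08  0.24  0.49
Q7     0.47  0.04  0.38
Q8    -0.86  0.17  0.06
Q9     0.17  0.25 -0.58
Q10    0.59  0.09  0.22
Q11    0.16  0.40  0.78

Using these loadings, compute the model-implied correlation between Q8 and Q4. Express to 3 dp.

0.385

r̂ = Σ λ_i·λ_j across factors = (-0.86)(-0.39) + (0.17)(0.07) + (0.06)(0.63)
  = +0.3354 +0.0119 +0.0378 = 0.3851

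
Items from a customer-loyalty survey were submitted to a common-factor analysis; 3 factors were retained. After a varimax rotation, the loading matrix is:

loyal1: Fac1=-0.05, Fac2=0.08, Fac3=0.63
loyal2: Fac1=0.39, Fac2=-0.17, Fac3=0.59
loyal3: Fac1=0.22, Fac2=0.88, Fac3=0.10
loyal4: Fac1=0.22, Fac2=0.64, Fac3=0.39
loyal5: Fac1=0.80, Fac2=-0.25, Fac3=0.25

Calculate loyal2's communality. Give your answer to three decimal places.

0.529

h² = 0.39² + (-0.17)² + 0.59² = 0.1521 + 0.0289 + 0.3481 = 0.5291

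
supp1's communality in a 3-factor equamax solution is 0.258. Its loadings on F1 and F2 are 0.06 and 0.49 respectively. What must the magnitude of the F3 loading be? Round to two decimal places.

Under orthogonal rotation h² = Σλ², so λ_F3² = h² − (0.2437) = 0.258 − 0.2437 = 0.0143.
|λ| = √0.0143 = 0.1196.

0.12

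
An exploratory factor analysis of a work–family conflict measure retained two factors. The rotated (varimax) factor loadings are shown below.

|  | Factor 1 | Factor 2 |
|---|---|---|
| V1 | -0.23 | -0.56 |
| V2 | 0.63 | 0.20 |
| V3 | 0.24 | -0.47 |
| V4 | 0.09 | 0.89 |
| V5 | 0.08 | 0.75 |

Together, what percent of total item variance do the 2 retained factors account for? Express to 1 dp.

Communalities: 0.3665, 0.4369, 0.2785, 0.8002, 0.5689; Σh² = 2.4510.
Total variance with 5 standardized items is 5, so the solution explains 2.4510/5 = 0.4902 = 49.02%.

49.0%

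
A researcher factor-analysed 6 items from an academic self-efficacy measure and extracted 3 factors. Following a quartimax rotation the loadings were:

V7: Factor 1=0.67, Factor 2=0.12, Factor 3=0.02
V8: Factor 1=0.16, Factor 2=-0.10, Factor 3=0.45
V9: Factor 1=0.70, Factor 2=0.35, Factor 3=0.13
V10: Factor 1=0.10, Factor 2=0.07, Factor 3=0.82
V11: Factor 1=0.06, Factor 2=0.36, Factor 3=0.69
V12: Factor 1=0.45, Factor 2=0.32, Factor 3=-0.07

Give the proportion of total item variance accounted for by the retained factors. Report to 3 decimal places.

0.490

SS loadings by factor: 1.1806, 0.3838, 1.3732; total = 2.9376.
Total variance with 6 standardized items is 6, so the solution explains 2.9376/6 = 0.4896.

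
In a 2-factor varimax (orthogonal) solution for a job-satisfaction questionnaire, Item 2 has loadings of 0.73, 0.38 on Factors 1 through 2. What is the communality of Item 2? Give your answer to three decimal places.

h² = 0.73² + 0.38² = 0.5329 + 0.1444 = 0.6773

0.677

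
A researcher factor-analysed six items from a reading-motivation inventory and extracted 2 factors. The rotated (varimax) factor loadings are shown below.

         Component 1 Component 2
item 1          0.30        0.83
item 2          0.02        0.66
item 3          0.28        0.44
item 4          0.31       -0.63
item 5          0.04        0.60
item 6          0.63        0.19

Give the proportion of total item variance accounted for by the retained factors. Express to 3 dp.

0.462

Communalities: 0.7789, 0.4360, 0.2720, 0.4930, 0.3616, 0.4330; Σh² = 2.7745.
Total variance with 6 standardized items is 6, so the solution explains 2.7745/6 = 0.4624.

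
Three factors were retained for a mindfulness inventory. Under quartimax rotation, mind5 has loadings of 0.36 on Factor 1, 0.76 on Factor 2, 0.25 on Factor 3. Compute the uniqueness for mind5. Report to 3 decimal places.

h² = 0.36² + 0.76² + 0.25² = 0.1296 + 0.5776 + 0.0625 = 0.7697
Uniqueness u² = 1 − h² = 1 − 0.7697 = 0.2303

0.230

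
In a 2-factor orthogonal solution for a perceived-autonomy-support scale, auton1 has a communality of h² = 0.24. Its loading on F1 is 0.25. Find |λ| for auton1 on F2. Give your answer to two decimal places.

Under orthogonal rotation h² = Σλ², so λ_F2² = h² − (0.0625) = 0.24 − 0.0625 = 0.1775.
|λ| = √0.1775 = 0.4213.

0.42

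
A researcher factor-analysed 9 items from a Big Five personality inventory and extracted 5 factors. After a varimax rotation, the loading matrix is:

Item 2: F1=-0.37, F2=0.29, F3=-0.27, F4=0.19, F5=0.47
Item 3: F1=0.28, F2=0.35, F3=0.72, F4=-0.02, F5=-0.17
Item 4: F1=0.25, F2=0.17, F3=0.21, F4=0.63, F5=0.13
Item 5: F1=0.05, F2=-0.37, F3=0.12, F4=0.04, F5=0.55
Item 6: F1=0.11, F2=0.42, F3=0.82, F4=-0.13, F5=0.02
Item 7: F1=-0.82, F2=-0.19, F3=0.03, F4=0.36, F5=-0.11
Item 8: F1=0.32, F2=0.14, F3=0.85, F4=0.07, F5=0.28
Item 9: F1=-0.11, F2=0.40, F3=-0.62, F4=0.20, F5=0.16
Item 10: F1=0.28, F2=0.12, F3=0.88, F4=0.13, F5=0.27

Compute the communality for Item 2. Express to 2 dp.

0.55

h² = (-0.37)² + 0.29² + (-0.27)² + 0.19² + 0.47² = 0.1369 + 0.0841 + 0.0729 + 0.0361 + 0.2209 = 0.5509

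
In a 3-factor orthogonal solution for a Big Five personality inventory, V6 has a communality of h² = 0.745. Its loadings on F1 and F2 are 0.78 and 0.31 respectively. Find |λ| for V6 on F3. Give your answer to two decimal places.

Under orthogonal rotation h² = Σλ², so λ_F3² = h² − (0.7045) = 0.745 − 0.7045 = 0.0405.
|λ| = √0.0405 = 0.2012.

0.20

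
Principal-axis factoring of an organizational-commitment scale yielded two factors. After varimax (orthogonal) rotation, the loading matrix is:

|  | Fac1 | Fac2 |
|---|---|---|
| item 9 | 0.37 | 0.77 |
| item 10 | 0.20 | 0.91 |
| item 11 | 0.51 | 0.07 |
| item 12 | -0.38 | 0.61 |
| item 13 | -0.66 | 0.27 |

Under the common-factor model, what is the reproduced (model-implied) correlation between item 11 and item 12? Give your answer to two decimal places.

r̂ = Σ λ_i·λ_j across factors = (0.51)(-0.38) + (0.07)(0.61)
  = -0.1938 +0.0427 = -0.1511

-0.15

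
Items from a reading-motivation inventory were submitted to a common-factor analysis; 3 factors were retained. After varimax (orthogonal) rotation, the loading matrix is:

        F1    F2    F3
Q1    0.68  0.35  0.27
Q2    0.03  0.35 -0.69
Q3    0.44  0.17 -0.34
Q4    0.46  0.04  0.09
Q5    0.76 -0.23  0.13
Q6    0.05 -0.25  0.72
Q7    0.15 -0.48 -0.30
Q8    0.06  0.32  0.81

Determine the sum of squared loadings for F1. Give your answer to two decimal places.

SS loadings for F1 = 0.68² + 0.03² + 0.44² + 0.46² + 0.76² + 0.05² + 0.15² + 0.06² = 0.4624 + 0.0009 + 0.1936 + 0.2116 + 0.5776 + 0.0025 + 0.0225 + 0.0036 = 1.4747

1.47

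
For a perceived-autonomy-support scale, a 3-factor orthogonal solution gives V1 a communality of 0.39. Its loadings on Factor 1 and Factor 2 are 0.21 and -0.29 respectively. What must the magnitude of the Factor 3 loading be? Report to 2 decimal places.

Under orthogonal rotation h² = Σλ², so λ_Factor 3² = h² − (0.1282) = 0.39 − 0.1282 = 0.2618.
|λ| = √0.2618 = 0.5117.

0.51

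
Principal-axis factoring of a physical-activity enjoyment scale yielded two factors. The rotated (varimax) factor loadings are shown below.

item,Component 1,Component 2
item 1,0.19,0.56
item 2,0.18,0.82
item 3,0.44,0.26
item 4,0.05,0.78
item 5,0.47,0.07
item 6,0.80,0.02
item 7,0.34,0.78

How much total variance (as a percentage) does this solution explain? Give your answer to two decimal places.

Communalities: 0.3497, 0.7048, 0.2612, 0.6109, 0.2258, 0.6404, 0.7240; Σh² = 3.5168.
Total variance with 7 standardized items is 7, so the solution explains 3.5168/7 = 0.5024 = 50.24%.

50.24%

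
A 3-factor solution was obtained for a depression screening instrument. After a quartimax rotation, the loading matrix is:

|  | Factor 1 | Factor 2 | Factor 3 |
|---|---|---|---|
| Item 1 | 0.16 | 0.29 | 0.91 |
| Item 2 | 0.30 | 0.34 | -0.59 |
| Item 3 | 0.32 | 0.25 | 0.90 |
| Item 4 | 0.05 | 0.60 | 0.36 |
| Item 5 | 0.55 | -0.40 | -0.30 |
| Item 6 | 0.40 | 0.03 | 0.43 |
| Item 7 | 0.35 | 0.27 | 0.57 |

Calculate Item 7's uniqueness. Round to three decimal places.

h² = 0.35² + 0.27² + 0.57² = 0.1225 + 0.0729 + 0.3249 = 0.5203
Uniqueness u² = 1 − h² = 1 − 0.5203 = 0.4797

0.480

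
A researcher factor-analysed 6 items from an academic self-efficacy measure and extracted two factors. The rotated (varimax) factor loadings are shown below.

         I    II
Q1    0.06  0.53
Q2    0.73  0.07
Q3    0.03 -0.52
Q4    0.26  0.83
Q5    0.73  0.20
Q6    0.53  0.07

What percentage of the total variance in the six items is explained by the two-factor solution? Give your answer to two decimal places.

45.15%

SS loadings by factor: 1.4188, 1.2900; total = 2.7088.
Total variance with 6 standardized items is 6, so the solution explains 2.7088/6 = 0.4515 = 45.15%.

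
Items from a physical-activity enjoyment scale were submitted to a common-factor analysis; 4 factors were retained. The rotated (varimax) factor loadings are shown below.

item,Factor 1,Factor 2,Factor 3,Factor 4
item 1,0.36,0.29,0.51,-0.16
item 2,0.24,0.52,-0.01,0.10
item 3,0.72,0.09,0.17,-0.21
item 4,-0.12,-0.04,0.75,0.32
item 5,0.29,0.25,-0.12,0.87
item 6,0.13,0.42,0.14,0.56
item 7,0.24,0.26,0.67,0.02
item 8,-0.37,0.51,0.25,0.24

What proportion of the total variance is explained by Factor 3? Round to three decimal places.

SS loadings for Factor 3 = 0.51² + (-0.01)² + 0.17² + 0.75² + (-0.12)² + 0.14² + 0.67² + 0.25² = 1.3970
Proportion of variance = 1.3970 / 8 = 0.1746.

0.175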